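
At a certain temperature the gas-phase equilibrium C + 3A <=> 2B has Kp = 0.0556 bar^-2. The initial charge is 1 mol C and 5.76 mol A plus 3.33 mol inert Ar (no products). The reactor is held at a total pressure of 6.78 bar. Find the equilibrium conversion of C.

X = 0.523

Let X = conversion of C (basis 1 mol C); extent of reaction ξ = X.
At extent ξ: n_C = 1 − X; n_A = 5.76 − 3X; n_B = 2X; n_I = 3.33 (inert).
n_T = Σnᵢ = 10.1 − 2X.
With p_i = (n_i/n_T)P, Kp = p_B^2 / (p_C p_A^3).
Equating to 0.0556 bar^-2 and solving on 0 < X < 1: X = 0.523.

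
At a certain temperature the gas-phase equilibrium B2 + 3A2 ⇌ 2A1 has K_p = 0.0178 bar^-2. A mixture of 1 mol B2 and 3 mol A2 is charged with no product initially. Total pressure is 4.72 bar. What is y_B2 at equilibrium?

Basis: 1 mol B2 initially; let X = conversion of B2. Extent ξ = X.
Species balance: n_B2 = 1 − X; n_A2 = 3 − 3X; n_A1 = 2X.
Total moles n_T = 4 − 2X.
With p_i = (n_i/n_T)P, K_p = p_A1^2 / (p_B2 p_A2^3).
Setting this equal to 0.0178 bar^-2 and taking the physical root (0 < X < 1) gives X = 0.258.
Then n_B2 = 0.742, n_T = 3.48, so y_B2 = 0.213.

y_B2 = 0.213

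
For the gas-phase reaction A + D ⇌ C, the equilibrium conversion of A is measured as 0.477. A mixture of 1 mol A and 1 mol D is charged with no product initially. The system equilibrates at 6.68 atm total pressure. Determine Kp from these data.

Let X = conversion of A (basis 1 mol A); extent of reaction ξ = X.
Moles: n_A = 1 − X; n_D = 1 − X; n_C = X.
n_T = Σnᵢ = 2 − X.
At X = 0.477: n_A = 0.523, n_D = 0.523, n_C = 0.477, n_T = 1.52.
p_i = (n_i/n_T)·P. Kp = p_C / (p_A p_D) = 0.398 atm^-1.

Kp = 0.398 atm^-1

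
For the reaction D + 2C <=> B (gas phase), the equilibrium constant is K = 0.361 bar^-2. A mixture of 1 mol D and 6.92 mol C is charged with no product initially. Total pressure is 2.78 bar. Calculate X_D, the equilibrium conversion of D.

X = 0.667

Let X = conversion of D (basis 1 mol D); extent of reaction ξ = X.
At extent ξ: n_D = 1 − X; n_C = 6.92 − 2X; n_B = X.
Summing: n_T = 7.92 − 2X.
Mole fractions y_i = n_i/n_T; K = p_B / (p_D p_C^2) with p_i = y_i·P.
This yields a degree-3 equation in X; solving on (0,1), X = 0.667.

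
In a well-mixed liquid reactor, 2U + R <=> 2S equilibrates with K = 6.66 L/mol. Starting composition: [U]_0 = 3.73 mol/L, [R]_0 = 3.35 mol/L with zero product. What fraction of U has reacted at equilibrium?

Let X = conversion of U; extent ξ = 3.73X/2 mol/L.
Concentrations: [U] = 3.73 − 3.73X; [R] = 3.35 − 1.86X; [S] = 3.73X.
K = [S]^2 / ([U]^2 [R]).
This equals 6.66 at X = 0.780 (the root in 0 < X < 1).

X = 0.780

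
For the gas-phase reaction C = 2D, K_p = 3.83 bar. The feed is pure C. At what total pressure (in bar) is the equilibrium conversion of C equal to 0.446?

Let X = conversion of C (basis 1 mol C); extent of reaction ξ = X.
Moles: n_C = 1 − X; n_D = 2X.
n_T = Σnᵢ = 1 + X.
K_p = p_D^2 / (p_C) with p_i = (n_i/n_T)·P.
At X = 0.446: the mole-fraction product g(X) = Π y_i^ν_i = 0.9932. Since K_p = g(X)·P^{1}, P = (K_p/g)^(1/1) = (3.83/0.9932)^(1/1) = 3.86 bar.

P = 3.86 bar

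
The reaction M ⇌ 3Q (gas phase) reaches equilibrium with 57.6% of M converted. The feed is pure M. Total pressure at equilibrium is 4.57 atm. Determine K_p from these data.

K_p = 54.9 atm^2

Take 1 mol M as basis and let X be its fractional conversion, so ξ = X.
Mole table: n_M = 1 − X; n_Q = 3X.
n_T = Σnᵢ = 1 + 2X.
At X = 0.576: n_M = 0.424, n_Q = 1.73, n_T = 2.15.
p_i = (n_i/n_T)·P. K_p = p_Q^3 / (p_M) = 54.9 atm^2.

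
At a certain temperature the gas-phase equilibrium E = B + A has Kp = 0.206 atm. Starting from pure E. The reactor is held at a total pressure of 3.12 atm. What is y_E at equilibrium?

Basis: 1 mol E initially; let X = conversion of E. Extent ξ = X.
Moles: n_E = 1 − X; n_B = X; n_A = X.
n_T = Σnᵢ = 1 + X.
With p_i = (n_i/n_T)P, Kp = p_B p_A / (p_E).
This yields a degree-2 equation in X; solving on (0,1), X = 0.249.
Then n_E = 0.751, n_T = 1.25, so y_E = 0.601.

y_E = 0.601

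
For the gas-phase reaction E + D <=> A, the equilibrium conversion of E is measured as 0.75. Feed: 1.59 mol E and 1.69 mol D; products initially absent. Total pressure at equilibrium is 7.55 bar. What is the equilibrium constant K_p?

K_p = 1.67 bar^-1

Basis: 1.59 mol E initially; let X = conversion of E. Extent ξ = 1.59X.
Species balance: n_E = 1.59 − 1.59X; n_D = 1.69 − 1.59X; n_A = 1.59X.
n_T = Σnᵢ = 3.28 − 1.59X.
At X = 0.75: n_E = 0.397, n_D = 0.497, n_A = 1.19, n_T = 2.09.
p_i = (n_i/n_T)·P. K_p = p_A / (p_E p_D) = 1.67 bar^-1.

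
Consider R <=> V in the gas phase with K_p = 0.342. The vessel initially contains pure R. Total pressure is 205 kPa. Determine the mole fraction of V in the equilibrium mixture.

Basis: 1 mol R initially; let X = conversion of R. Extent ξ = X.
Moles: n_R = 1 − X; n_V = X.
Since Δν = 0, n_T = 1 throughout.
With p_i = (n_i/n_T)P, K_p = p_V / (p_R).
Setting this equal to 0.342 and taking the physical root (0 < X < 1) gives X = 0.255.
Then n_V = 0.255, n_T = 1, so y_V = 0.255.

y_V = 0.255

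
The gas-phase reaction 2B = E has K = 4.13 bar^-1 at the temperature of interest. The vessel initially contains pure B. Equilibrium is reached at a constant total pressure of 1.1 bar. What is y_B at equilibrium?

Let X = conversion of B (basis 1 mol B); extent of reaction ξ = 0.5X.
Species balance: n_B = 1 − X; n_E = 0.5X.
n_T = Σnᵢ = 1 − 0.5X.
Mole fractions y_i = n_i/n_T; K = p_E / (p_B^2) with p_i = y_i·P.
Setting this equal to 4.13 bar^-1 and taking the physical root (0 < X < 1) gives X = 0.772.
Then n_B = 0.228, n_T = 0.614, so y_B = 0.372.

y_B = 0.372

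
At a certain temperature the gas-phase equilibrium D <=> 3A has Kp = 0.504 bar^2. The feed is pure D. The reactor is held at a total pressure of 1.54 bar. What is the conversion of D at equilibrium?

Basis: 1 mol D initially; let X = conversion of D. Extent ξ = X.
At extent ξ: n_D = 1 − X; n_A = 3X.
n_T = Σnᵢ = 1 + 2X.
With p_i = (n_i/n_T)P, Kp = p_A^3 / (p_D).
This yields a degree-3 equation in X; solving on (0,1), X = 0.235.

X = 0.235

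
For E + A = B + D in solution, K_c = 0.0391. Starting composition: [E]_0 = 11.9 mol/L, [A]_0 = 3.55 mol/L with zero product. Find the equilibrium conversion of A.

Let X = conversion of A; extent ξ = 3.55·X mol/L.
Concentrations: [E] = 11.9 − 3.55X; [A] = 3.55 − 3.55X; [B] = 3.55X; [D] = 3.55X.
K_c = [B] [D] / ([E] [A]).
Solving K_c = 0.0391 for X ∈ (0,1): X = 0.291.

X = 0.291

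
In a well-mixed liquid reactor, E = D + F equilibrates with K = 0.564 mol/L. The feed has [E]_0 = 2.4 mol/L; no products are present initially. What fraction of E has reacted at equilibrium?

X = 0.381

Let X = conversion of E; extent ξ = 2.4·X mol/L.
Concentrations: [E] = 2.4 − 2.4X; [D] = 2.4X; [F] = 2.4X.
K = [D] [F] / ([E]).
This equals 0.564 at X = 0.381 (the root in 0 < X < 1).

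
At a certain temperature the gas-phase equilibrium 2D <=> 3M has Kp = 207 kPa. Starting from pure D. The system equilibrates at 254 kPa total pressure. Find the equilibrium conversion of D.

X = 0.448

Take 1 mol D as basis and let X be its fractional conversion, so ξ = 0.5X.
Species balance: n_D = 1 − X; n_M = 1.5X.
n_T = Σnᵢ = 1 + 0.5X.
y_i = n_i/n_T, p_i = y_i·P. Kp = p_M^3 / (p_D^2).
Substituting and setting equal to 207 kPa gives a polynomial in X; the root in (0,1) is X = 0.448.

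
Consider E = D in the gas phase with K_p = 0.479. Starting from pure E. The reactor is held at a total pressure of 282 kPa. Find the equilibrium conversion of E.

Let X = conversion of E (basis 1 mol E); extent of reaction ξ = X.
Mole table: n_E = 1 − X; n_D = X.
n_T stays at 1 (no change in mole number).
y_i = n_i/n_T, p_i = y_i·P. K_p = p_D / (p_E).
Equating to 0.479 and solving on 0 < X < 1: X = 0.324.

X = 0.324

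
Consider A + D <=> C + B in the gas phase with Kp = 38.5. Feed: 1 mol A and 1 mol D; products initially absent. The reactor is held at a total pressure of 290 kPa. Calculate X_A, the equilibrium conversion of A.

Take 1 mol A as basis and let X be its fractional conversion, so ξ = X.
Moles: n_A = 1 − X; n_D = 1 − X; n_C = X; n_B = X.
Since Δν = 0, n_T = 2 throughout.
Mole fractions y_i = n_i/n_T; Kp = p_C p_B / (p_A p_D) with p_i = y_i·P.
Substituting and setting equal to 38.5 gives a polynomial in X; the root in (0,1) is X = 0.861.

X = 0.861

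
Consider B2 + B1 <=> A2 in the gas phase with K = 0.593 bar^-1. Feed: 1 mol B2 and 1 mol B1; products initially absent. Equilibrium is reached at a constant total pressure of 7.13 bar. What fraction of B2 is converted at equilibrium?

Basis: 1 mol B2 initially; let X = conversion of B2. Extent ξ = X.
Mole table: n_B2 = 1 − X; n_B1 = 1 − X; n_A2 = X.
Total moles n_T = 2 − X.
y_i = n_i/n_T, p_i = y_i·P. K = p_A2 / (p_B2 p_B1).
Substituting and setting equal to 0.593 bar^-1 gives a polynomial in X; the root in (0,1) is X = 0.563.

X = 0.563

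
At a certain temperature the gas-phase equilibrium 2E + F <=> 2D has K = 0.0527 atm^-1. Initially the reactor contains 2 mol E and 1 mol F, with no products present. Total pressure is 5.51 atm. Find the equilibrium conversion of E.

X = 0.222

Basis: 2 mol E initially; let X = conversion of E. Extent ξ = X.
Moles: n_E = 2 − 2X; n_F = 1 − X; n_D = 2X.
n_T = Σnᵢ = 3 − X.
y_i = n_i/n_T, p_i = y_i·P. K = p_D^2 / (p_E^2 p_F).
Equating to 0.0527 atm^-1 and solving on 0 < X < 1: X = 0.222.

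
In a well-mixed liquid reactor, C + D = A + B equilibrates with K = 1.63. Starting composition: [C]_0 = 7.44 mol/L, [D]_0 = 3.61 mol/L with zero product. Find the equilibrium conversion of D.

Let X = conversion of D; extent ξ = 3.61·X mol/L.
Concentrations: [C] = 7.44 − 3.61X; [D] = 3.61 − 3.61X; [A] = 3.61X; [B] = 3.61X.
K = [A] [B] / ([C] [D]).
Solving K = 1.63 for X ∈ (0,1): X = 0.743.

X = 0.743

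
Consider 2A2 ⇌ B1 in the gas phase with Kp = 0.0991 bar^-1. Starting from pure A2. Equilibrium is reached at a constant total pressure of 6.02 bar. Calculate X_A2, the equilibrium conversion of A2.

X = 0.457

Basis: 1 mol A2 initially; let X = conversion of A2. Extent ξ = 0.5X.
Species balance: n_A2 = 1 − X; n_B1 = 0.5X.
Summing: n_T = 1 − 0.5X.
Mole fractions y_i = n_i/n_T; Kp = p_B1 / (p_A2^2) with p_i = y_i·P.
Setting this equal to 0.0991 bar^-1 and taking the physical root (0 < X < 1) gives X = 0.457.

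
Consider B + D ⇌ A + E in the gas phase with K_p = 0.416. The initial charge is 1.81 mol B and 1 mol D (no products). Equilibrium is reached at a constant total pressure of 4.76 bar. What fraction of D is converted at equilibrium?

X = 0.513

Take 1 mol D as basis and let X be its fractional conversion, so ξ = X.
Species balance: n_B = 1.81 − X; n_D = 1 − X; n_A = X; n_E = X.
Since Δν = 0, n_T = 2.81 throughout.
Mole fractions y_i = n_i/n_T; K_p = p_A p_E / (p_B p_D) with p_i = y_i·P.
Setting this equal to 0.416 and taking the physical root (0 < X < 1) gives X = 0.513.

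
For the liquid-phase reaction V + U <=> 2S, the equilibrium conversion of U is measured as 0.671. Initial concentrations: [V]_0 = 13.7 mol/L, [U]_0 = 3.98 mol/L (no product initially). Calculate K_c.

K_c = 1.98

Let X = conversion of U.
Concentrations: [V] = 13.7 − 3.98X; [U] = 3.98 − 3.98X; [S] = 7.96X.
At X = 0.671: [V] = 11, [U] = 1.31, [S] = 5.34.
K_c = [S]^2 / ([V] [U]) = 1.98.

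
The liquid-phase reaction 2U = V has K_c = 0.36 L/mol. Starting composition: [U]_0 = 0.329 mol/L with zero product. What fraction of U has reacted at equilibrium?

Let X = conversion of U; extent ξ = 0.329X/2 mol/L.
Concentrations: [U] = 0.329 − 0.329X; [V] = 0.165X.
K_c = [V] / ([U]^2).
This equals 0.36 at X = 0.165 (the root in 0 < X < 1).

X = 0.165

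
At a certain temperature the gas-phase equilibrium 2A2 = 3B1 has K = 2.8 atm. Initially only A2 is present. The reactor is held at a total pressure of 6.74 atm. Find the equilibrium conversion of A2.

Basis: 1 mol A2 initially; let X = conversion of A2. Extent ξ = 0.5X.
At extent ξ: n_A2 = 1 − X; n_B1 = 1.5X.
Summing: n_T = 1 + 0.5X.
y_i = n_i/n_T, p_i = y_i·P. K = p_B1^3 / (p_A2^2).
Substituting and setting equal to 2.8 atm gives a polynomial in X; the root in (0,1) is X = 0.382.

X = 0.382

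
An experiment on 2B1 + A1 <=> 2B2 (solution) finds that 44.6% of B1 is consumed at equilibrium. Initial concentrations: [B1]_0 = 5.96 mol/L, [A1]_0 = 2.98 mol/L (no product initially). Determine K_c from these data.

Let X = conversion of B1.
Concentrations: [B1] = 5.96 − 5.96X; [A1] = 2.98 − 2.98X; [B2] = 5.96X.
At X = 0.446: [B1] = 3.3, [A1] = 1.65, [B2] = 2.66.
K_c = [B2]^2 / ([B1]^2 [A1]) = 0.393 L/mol.

K_c = 0.393 L/mol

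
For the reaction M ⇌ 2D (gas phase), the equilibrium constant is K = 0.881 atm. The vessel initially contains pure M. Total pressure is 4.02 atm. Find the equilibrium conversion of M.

X = 0.228

Basis: 1 mol M initially; let X = conversion of M. Extent ξ = X.
Moles: n_M = 1 − X; n_D = 2X.
n_T = Σnᵢ = 1 + X.
y_i = n_i/n_T, p_i = y_i·P. K = p_D^2 / (p_M).
This yields a degree-2 equation in X; solving on (0,1), X = 0.228.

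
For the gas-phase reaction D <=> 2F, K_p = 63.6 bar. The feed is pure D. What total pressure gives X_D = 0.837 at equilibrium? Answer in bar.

Take 1 mol D as basis and let X be its fractional conversion, so ξ = X.
At extent ξ: n_D = 1 − X; n_F = 2X.
Total moles n_T = 1 + X.
K_p = p_F^2 / (p_D) with p_i = (n_i/n_T)·P.
At X = 0.837: the mole-fraction product g(X) = Π y_i^ν_i = 9.359. Since K_p = g(X)·P^{1}, P = (K_p/g)^(1/1) = (63.6/9.359)^(1/1) = 6.8 bar.

P = 6.8 bar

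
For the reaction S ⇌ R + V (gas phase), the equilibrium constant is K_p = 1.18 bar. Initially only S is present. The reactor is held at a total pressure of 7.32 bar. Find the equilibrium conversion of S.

X = 0.373

Basis: 1 mol S initially; let X = conversion of S. Extent ξ = X.
At extent ξ: n_S = 1 − X; n_R = X; n_V = X.
Summing: n_T = 1 + X.
y_i = n_i/n_T, p_i = y_i·P. K_p = p_R p_V / (p_S).
Equating to 1.18 bar and solving on 0 < X < 1: X = 0.373.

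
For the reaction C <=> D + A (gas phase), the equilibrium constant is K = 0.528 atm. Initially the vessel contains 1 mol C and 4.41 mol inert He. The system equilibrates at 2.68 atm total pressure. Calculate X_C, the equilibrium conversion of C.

Take 1 mol C as basis and let X be its fractional conversion, so ξ = X.
Mole table: n_C = 1 − X; n_D = X; n_A = X; n_I = 4.41 (inert).
Summing: n_T = 5.41 + X.
y_i = n_i/n_T, p_i = y_i·P. K = p_D p_A / (p_C).
Substituting and setting equal to 0.528 atm gives a polynomial in X; the root in (0,1) is X = 0.648.

X = 0.648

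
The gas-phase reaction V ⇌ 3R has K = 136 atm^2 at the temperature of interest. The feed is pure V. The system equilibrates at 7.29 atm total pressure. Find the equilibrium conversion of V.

Take 1 mol V as basis and let X be its fractional conversion, so ξ = X.
At extent ξ: n_V = 1 − X; n_R = 3X.
n_T = Σnᵢ = 1 + 2X.
With p_i = (n_i/n_T)P, K = p_R^3 / (p_V).
Substituting and setting equal to 136 atm^2 gives a polynomial in X; the root in (0,1) is X = 0.571.

X = 0.571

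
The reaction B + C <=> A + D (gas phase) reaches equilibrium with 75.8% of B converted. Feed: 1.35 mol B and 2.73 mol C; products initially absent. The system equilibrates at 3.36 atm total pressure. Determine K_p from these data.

Let X = conversion of B (basis 1.35 mol B); extent of reaction ξ = 1.35X.
Mole table: n_B = 1.35 − 1.35X; n_C = 2.73 − 1.35X; n_A = 1.35X; n_D = 1.35X.
Since Δν = 0, n_T = 4.08 throughout.
At X = 0.758: n_B = 0.327, n_C = 1.71, n_A = 1.02, n_D = 1.02, n_T = 4.08.
p_i = (n_i/n_T)·P. K_p = p_A p_D / (p_B p_C) = 1.88.

K_p = 1.88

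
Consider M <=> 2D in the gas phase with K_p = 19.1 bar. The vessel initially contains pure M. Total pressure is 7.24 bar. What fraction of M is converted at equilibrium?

Let X = conversion of M (basis 1 mol M); extent of reaction ξ = X.
At extent ξ: n_M = 1 − X; n_D = 2X.
Total moles n_T = 1 + X.
With p_i = (n_i/n_T)P, K_p = p_D^2 / (p_M).
Substituting and setting equal to 19.1 bar gives a polynomial in X; the root in (0,1) is X = 0.630.

X = 0.630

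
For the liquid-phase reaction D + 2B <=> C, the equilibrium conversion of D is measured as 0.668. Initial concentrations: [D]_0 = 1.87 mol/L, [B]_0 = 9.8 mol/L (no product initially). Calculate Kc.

Kc = 0.0377 (mol/L)^-2

Let X = conversion of D.
Concentrations: [D] = 1.87 − 1.87X; [B] = 9.8 − 3.74X; [C] = 1.87X.
At X = 0.668: [D] = 0.621, [B] = 7.3, [C] = 1.25.
Kc = [C] / ([D] [B]^2) = 0.0377 (mol/L)^-2.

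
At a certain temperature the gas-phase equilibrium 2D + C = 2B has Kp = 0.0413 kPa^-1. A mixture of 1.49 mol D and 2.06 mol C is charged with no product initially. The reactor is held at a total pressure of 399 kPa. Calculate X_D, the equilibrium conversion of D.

Basis: 1.49 mol D initially; let X = conversion of D. Extent ξ = 0.745X.
Mole table: n_D = 1.49 − 1.49X; n_C = 2.06 − 0.745X; n_B = 1.49X.
Total moles n_T = 3.55 − 0.745X.
With p_i = (n_i/n_T)P, Kp = p_B^2 / (p_D^2 p_C).
Substituting and setting equal to 0.0413 kPa^-1 gives a polynomial in X; the root in (0,1) is X = 0.742.

X = 0.742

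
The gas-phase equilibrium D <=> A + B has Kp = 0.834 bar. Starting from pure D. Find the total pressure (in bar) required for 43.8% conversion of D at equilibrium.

Take 1 mol D as basis and let X be its fractional conversion, so ξ = X.
Moles: n_D = 1 − X; n_A = X; n_B = X.
Summing: n_T = 1 + X.
Kp = p_A p_B / (p_D) with p_i = (n_i/n_T)·P.
At X = 0.438: the mole-fraction product g(X) = Π y_i^ν_i = 0.2374. Since Kp = g(X)·P^{1}, P = (Kp/g)^(1/1) = (0.834/0.2374)^(1/1) = 3.51 bar.

P = 3.51 bar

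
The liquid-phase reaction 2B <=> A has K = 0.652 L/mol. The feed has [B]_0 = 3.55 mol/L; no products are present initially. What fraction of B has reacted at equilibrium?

X = 0.631

Let X = conversion of B; extent ξ = 3.55X/2 mol/L.
Concentrations: [B] = 3.55 − 3.55X; [A] = 1.77X.
K = [A] / ([B]^2).
Solving K = 0.652 for X ∈ (0,1): X = 0.631.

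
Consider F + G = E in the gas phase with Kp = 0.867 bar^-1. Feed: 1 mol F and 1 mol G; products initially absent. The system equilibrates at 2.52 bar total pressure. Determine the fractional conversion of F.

X = 0.440

Basis: 1 mol F initially; let X = conversion of F. Extent ξ = X.
Species balance: n_F = 1 − X; n_G = 1 − X; n_E = X.
n_T = Σnᵢ = 2 − X.
y_i = n_i/n_T, p_i = y_i·P. Kp = p_E / (p_F p_G).
Setting this equal to 0.867 bar^-1 and taking the physical root (0 < X < 1) gives X = 0.440.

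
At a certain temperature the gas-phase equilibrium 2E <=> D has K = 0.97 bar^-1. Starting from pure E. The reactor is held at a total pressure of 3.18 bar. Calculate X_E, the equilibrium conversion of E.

Let X = conversion of E (basis 1 mol E); extent of reaction ξ = 0.5X.
At extent ξ: n_E = 1 − X; n_D = 0.5X.
Summing: n_T = 1 − 0.5X.
Mole fractions y_i = n_i/n_T; K = p_D / (p_E^2) with p_i = y_i·P.
Substituting and setting equal to 0.97 bar^-1 gives a polynomial in X; the root in (0,1) is X = 0.726.

X = 0.726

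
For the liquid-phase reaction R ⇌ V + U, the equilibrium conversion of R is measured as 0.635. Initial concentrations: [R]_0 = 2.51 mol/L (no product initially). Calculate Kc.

Let X = conversion of R.
Concentrations: [R] = 2.51 − 2.51X; [V] = 2.51X; [U] = 2.51X.
At X = 0.635: [R] = 0.916, [V] = 1.59, [U] = 1.59.
Kc = [V] [U] / ([R]) = 2.77 mol/L.

Kc = 2.77 mol/L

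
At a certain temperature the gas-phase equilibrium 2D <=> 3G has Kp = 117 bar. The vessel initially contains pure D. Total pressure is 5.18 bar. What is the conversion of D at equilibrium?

X = 0.776

Basis: 1 mol D initially; let X = conversion of D. Extent ξ = 0.5X.
Mole table: n_D = 1 − X; n_G = 1.5X.
Total moles n_T = 1 + 0.5X.
Mole fractions y_i = n_i/n_T; Kp = p_G^3 / (p_D^2) with p_i = y_i·P.
This yields a degree-3 equation in X; solving on (0,1), X = 0.776.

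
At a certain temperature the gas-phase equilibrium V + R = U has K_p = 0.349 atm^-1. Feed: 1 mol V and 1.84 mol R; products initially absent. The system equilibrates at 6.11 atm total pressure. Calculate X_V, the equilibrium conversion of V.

X = 0.546

Basis: 1 mol V initially; let X = conversion of V. Extent ξ = X.
At extent ξ: n_V = 1 − X; n_R = 1.84 − X; n_U = X.
Total moles n_T = 2.84 − X.
y_i = n_i/n_T, p_i = y_i·P. K_p = p_U / (p_V p_R).
Substituting and setting equal to 0.349 atm^-1 gives a polynomial in X; the root in (0,1) is X = 0.546.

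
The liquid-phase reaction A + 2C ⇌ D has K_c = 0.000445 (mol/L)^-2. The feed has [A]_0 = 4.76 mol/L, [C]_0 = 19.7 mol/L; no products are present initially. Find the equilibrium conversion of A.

Let X = conversion of A; extent ξ = 4.76·X mol/L.
Concentrations: [A] = 4.76 − 4.76X; [C] = 19.7 − 9.52X; [D] = 4.76X.
K_c = [D] / ([A] [C]^2).
Solving K_c = 0.000445 for X ∈ (0,1): X = 0.132.

X = 0.132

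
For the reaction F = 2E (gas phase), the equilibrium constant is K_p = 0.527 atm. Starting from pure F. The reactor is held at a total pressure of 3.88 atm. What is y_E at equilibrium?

Take 1 mol F as basis and let X be its fractional conversion, so ξ = X.
At extent ξ: n_F = 1 − X; n_E = 2X.
n_T = Σnᵢ = 1 + X.
Mole fractions y_i = n_i/n_T; K_p = p_E^2 / (p_F) with p_i = y_i·P.
This yields a degree-2 equation in X; solving on (0,1), X = 0.181.
Then n_E = 0.362, n_T = 1.18, so y_E = 0.307.

y_E = 0.307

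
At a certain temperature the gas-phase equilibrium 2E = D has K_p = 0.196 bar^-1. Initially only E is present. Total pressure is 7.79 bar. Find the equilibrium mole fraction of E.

Take 1 mol E as basis and let X be its fractional conversion, so ξ = 0.5X.
Mole table: n_E = 1 − X; n_D = 0.5X.
Summing: n_T = 1 − 0.5X.
y_i = n_i/n_T, p_i = y_i·P. K_p = p_D / (p_E^2).
This yields a degree-2 equation in X; solving on (0,1), X = 0.625.
Then n_E = 0.375, n_T = 0.688, so y_E = 0.546.

y_E = 0.546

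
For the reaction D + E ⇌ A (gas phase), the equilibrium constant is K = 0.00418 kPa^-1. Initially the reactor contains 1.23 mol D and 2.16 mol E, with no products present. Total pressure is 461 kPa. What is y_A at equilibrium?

Take 1.23 mol D as basis and let X be its fractional conversion, so ξ = 1.23X.
Mole table: n_D = 1.23 − 1.23X; n_E = 2.16 − 1.23X; n_A = 1.23X.
Total moles n_T = 3.39 − 1.23X.
With p_i = (n_i/n_T)P, K = p_A / (p_D p_E).
This yields a degree-2 equation in X; solving on (0,1), X = 0.516.
Then n_A = 0.635, n_T = 2.76, so y_A = 0.230.

y_A = 0.230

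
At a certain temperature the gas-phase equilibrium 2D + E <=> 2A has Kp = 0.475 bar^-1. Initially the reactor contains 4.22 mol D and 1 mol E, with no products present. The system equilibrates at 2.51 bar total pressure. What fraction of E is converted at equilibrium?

Basis: 1 mol E initially; let X = conversion of E. Extent ξ = X.
Moles: n_D = 4.22 − 2X; n_E = 1 − X; n_A = 2X.
Total moles n_T = 5.22 − X.
Mole fractions y_i = n_i/n_T; Kp = p_A^2 / (p_D^2 p_E) with p_i = y_i·P.
Substituting and setting equal to 0.475 bar^-1 gives a polynomial in X; the root in (0,1) is X = 0.539.

X = 0.539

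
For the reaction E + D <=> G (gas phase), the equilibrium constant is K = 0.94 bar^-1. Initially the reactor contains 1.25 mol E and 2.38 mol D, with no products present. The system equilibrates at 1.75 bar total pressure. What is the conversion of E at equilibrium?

X = 0.491

Let X = conversion of E (basis 1.25 mol E); extent of reaction ξ = 1.25X.
Moles: n_E = 1.25 − 1.25X; n_D = 2.38 − 1.25X; n_G = 1.25X.
n_T = Σnᵢ = 3.63 − 1.25X.
Mole fractions y_i = n_i/n_T; K = p_G / (p_E p_D) with p_i = y_i·P.
Equating to 0.94 bar^-1 and solving on 0 < X < 1: X = 0.491.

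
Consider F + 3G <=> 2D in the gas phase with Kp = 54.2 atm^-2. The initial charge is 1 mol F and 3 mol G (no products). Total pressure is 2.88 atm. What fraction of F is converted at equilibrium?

X = 0.813

Take 1 mol F as basis and let X be its fractional conversion, so ξ = X.
At extent ξ: n_F = 1 − X; n_G = 3 − 3X; n_D = 2X.
Total moles n_T = 4 − 2X.
Mole fractions y_i = n_i/n_T; Kp = p_D^2 / (p_F p_G^3) with p_i = y_i·P.
Substituting and setting equal to 54.2 atm^-2 gives a polynomial in X; the root in (0,1) is X = 0.813.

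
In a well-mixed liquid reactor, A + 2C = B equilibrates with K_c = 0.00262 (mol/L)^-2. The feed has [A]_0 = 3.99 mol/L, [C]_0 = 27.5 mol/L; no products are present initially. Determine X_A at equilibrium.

X = 0.578

Let X = conversion of A; extent ξ = 3.99·X mol/L.
Concentrations: [A] = 3.99 − 3.99X; [C] = 27.5 − 7.98X; [B] = 3.99X.
K_c = [B] / ([A] [C]^2).
Equating to 0.00262 (mol/L)^-2: the physical root is X = 0.578.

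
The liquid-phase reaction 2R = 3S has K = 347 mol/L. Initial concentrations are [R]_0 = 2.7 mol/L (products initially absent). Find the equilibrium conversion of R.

X = 0.869

Let X = conversion of R; extent ξ = 2.7X/2 mol/L.
Concentrations: [R] = 2.7 − 2.7X; [S] = 4.05X.
K = [S]^3 / ([R]^2).
This equals 347 at X = 0.869 (the root in 0 < X < 1).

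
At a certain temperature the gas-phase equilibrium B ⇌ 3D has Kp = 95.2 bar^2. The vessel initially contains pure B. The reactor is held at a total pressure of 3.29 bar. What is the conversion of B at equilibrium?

Take 1 mol B as basis and let X be its fractional conversion, so ξ = X.
Species balance: n_B = 1 − X; n_D = 3X.
Summing: n_T = 1 + 2X.
y_i = n_i/n_T, p_i = y_i·P. Kp = p_D^3 / (p_B).
Substituting and setting equal to 95.2 bar^2 gives a polynomial in X; the root in (0,1) is X = 0.778.

X = 0.778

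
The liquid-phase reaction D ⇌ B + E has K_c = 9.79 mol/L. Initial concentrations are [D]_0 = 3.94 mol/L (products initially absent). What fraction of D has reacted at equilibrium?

X = 0.765

Let X = conversion of D; extent ξ = 3.94·X mol/L.
Concentrations: [D] = 3.94 − 3.94X; [B] = 3.94X; [E] = 3.94X.
K_c = [B] [E] / ([D]).
This equals 9.79 at X = 0.765 (the root in 0 < X < 1).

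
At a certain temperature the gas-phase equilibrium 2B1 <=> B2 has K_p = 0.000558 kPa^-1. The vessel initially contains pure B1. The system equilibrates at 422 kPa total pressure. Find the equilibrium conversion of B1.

Take 1 mol B1 as basis and let X be its fractional conversion, so ξ = 0.5X.
Species balance: n_B1 = 1 − X; n_B2 = 0.5X.
Total moles n_T = 1 − 0.5X.
With p_i = (n_i/n_T)P, K_p = p_B2 / (p_B1^2).
This yields a degree-2 equation in X; solving on (0,1), X = 0.282.

X = 0.282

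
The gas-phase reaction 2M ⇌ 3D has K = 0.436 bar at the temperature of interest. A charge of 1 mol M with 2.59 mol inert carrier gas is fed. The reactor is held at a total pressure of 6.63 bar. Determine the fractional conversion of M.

Basis: 1 mol M initially; let X = conversion of M. Extent ξ = 0.5X.
Moles: n_M = 1 − X; n_D = 1.5X; n_I = 2.59 (inert).
Total moles n_T = 3.59 + 0.5X.
Mole fractions y_i = n_i/n_T; K = p_D^3 / (p_M^2) with p_i = y_i·P.
Equating to 0.436 bar and solving on 0 < X < 1: X = 0.323.

X = 0.323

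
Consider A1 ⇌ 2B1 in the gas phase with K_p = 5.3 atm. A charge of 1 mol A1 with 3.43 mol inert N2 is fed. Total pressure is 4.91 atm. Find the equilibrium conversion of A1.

Basis: 1 mol A1 initially; let X = conversion of A1. Extent ξ = X.
At extent ξ: n_A1 = 1 − X; n_B1 = 2X; n_I = 3.43 (inert).
Total moles n_T = 4.43 + X.
With p_i = (n_i/n_T)P, K_p = p_B1^2 / (p_A1).
This yields a degree-2 equation in X; solving on (0,1), X = 0.672.

X = 0.672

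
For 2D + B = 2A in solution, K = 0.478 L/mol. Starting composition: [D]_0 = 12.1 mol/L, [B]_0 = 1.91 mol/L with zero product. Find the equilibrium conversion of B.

Let X = conversion of B; extent ξ = 1.91·X mol/L.
Concentrations: [D] = 12.1 − 3.82X; [B] = 1.91 − 1.91X; [A] = 3.82X.
K = [A]^2 / ([D]^2 [B]).
This equals 0.478 at X = 0.852 (the root in 0 < X < 1).

X = 0.852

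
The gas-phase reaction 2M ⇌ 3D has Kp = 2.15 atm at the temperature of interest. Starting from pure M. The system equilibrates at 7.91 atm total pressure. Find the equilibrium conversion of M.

X = 0.344

Take 1 mol M as basis and let X be its fractional conversion, so ξ = 0.5X.
Moles: n_M = 1 − X; n_D = 1.5X.
Summing: n_T = 1 + 0.5X.
y_i = n_i/n_T, p_i = y_i·P. Kp = p_D^3 / (p_M^2).
Setting this equal to 2.15 atm and taking the physical root (0 < X < 1) gives X = 0.344.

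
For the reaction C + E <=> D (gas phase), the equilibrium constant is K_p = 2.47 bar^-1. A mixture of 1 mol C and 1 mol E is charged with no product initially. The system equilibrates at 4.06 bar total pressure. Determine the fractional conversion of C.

X = 0.699

Let X = conversion of C (basis 1 mol C); extent of reaction ξ = X.
Species balance: n_C = 1 − X; n_E = 1 − X; n_D = X.
Summing: n_T = 2 − X.
With p_i = (n_i/n_T)P, K_p = p_D / (p_C p_E).
Equating to 2.47 bar^-1 and solving on 0 < X < 1: X = 0.699.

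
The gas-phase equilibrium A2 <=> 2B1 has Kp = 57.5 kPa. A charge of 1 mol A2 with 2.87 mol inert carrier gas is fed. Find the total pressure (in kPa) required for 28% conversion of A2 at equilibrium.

Let X = conversion of A2 (basis 1 mol A2); extent of reaction ξ = X.
Mole table: n_A2 = 1 − X; n_B1 = 2X; n_I = 2.87 (inert).
n_T = Σnᵢ = 3.87 + X.
Kp = p_B1^2 / (p_A2) with p_i = (n_i/n_T)·P.
At X = 0.28: the mole-fraction product g(X) = Π y_i^ν_i = 0.105. Since Kp = g(X)·P^{1}, P = (Kp/g)^(1/1) = (57.5/0.105)^(1/1) = 548 kPa.

P = 548 kPa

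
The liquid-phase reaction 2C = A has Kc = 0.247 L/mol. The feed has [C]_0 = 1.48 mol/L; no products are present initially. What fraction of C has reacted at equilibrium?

X = 0.329

Let X = conversion of C; extent ξ = 1.48X/2 mol/L.
Concentrations: [C] = 1.48 − 1.48X; [A] = 0.74X.
Kc = [A] / ([C]^2).
Equating to 0.247 L/mol: the physical root is X = 0.329.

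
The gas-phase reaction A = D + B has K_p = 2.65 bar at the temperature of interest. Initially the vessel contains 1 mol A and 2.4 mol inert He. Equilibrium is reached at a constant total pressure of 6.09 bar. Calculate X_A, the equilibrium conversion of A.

X = 0.715

Let X = conversion of A (basis 1 mol A); extent of reaction ξ = X.
Species balance: n_A = 1 − X; n_D = X; n_B = X; n_I = 2.4 (inert).
Total moles n_T = 3.4 + X.
y_i = n_i/n_T, p_i = y_i·P. K_p = p_D p_B / (p_A).
This yields a degree-2 equation in X; solving on (0,1), X = 0.715.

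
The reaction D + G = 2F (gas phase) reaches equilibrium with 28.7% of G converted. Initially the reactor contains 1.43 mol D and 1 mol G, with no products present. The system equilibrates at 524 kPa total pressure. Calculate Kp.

Basis: 1 mol G initially; let X = conversion of G. Extent ξ = X.
At extent ξ: n_D = 1.43 − X; n_G = 1 − X; n_F = 2X.
Total moles n_T = 2.43 (Δν = 0, constant).
At X = 0.287: n_D = 1.14, n_G = 0.713, n_F = 0.574, n_T = 2.43.
p_i = (n_i/n_T)·P. Kp = p_F^2 / (p_D p_G) = 0.404.

Kp = 0.404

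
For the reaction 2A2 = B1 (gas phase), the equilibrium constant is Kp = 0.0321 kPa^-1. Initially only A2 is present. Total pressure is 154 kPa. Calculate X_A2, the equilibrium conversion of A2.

X = 0.781

Take 1 mol A2 as basis and let X be its fractional conversion, so ξ = 0.5X.
Species balance: n_A2 = 1 − X; n_B1 = 0.5X.
Total moles n_T = 1 − 0.5X.
With p_i = (n_i/n_T)P, Kp = p_B1 / (p_A2^2).
Setting this equal to 0.0321 kPa^-1 and taking the physical root (0 < X < 1) gives X = 0.781.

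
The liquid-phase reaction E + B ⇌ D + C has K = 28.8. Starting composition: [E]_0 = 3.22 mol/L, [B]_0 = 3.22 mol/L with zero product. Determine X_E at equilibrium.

Let X = conversion of E; extent ξ = 3.22·X mol/L.
Concentrations: [E] = 3.22 − 3.22X; [B] = 3.22 − 3.22X; [D] = 3.22X; [C] = 3.22X.
K = [D] [C] / ([E] [B]).
Solving K = 28.8 for X ∈ (0,1): X = 0.843.

X = 0.843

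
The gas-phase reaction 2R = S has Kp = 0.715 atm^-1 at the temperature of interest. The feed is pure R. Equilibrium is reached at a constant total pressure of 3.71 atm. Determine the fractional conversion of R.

Let X = conversion of R (basis 1 mol R); extent of reaction ξ = 0.5X.
At extent ξ: n_R = 1 − X; n_S = 0.5X.
n_T = Σnᵢ = 1 − 0.5X.
With p_i = (n_i/n_T)P, Kp = p_S / (p_R^2).
Setting this equal to 0.715 atm^-1 and taking the physical root (0 < X < 1) gives X = 0.707.

X = 0.707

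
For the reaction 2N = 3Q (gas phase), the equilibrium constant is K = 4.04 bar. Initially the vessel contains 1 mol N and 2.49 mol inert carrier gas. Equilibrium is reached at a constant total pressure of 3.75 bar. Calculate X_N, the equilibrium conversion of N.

Basis: 1 mol N initially; let X = conversion of N. Extent ξ = 0.5X.
Mole table: n_N = 1 − X; n_Q = 1.5X; n_I = 2.49 (inert).
Total moles n_T = 3.49 + 0.5X.
With p_i = (n_i/n_T)P, K = p_Q^3 / (p_N^2).
This yields a degree-3 equation in X; solving on (0,1), X = 0.589.

X = 0.589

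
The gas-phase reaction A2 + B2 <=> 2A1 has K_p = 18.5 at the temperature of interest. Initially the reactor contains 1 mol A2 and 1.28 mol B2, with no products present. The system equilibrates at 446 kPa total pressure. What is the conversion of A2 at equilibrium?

Take 1 mol A2 as basis and let X be its fractional conversion, so ξ = X.
At extent ξ: n_A2 = 1 − X; n_B2 = 1.28 − X; n_A1 = 2X.
n_T stays at 2.28 (no change in mole number).
Mole fractions y_i = n_i/n_T; K_p = p_A1^2 / (p_A2 p_B2) with p_i = y_i·P.
This yields a degree-2 equation in X; solving on (0,1), X = 0.760.

X = 0.760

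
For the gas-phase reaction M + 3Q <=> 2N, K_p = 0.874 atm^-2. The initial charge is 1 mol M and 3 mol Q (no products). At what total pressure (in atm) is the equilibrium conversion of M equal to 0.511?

Take 1 mol M as basis and let X be its fractional conversion, so ξ = X.
Moles: n_M = 1 − X; n_Q = 3 − 3X; n_N = 2X.
Summing: n_T = 4 − 2X.
K_p = p_N^2 / (p_M p_Q^3) with p_i = (n_i/n_T)·P.
At X = 0.511: the mole-fraction product g(X) = Π y_i^ν_i = 6. Since K_p = g(X)·P^{-2}, P = (g/K_p)^(1/2) = (6/0.874)^(1/2) = 2.62 atm.

P = 2.62 atm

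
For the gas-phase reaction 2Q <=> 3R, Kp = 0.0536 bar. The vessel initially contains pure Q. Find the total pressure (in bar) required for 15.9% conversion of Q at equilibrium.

P = 3.02 bar

Let X = conversion of Q (basis 1 mol Q); extent of reaction ξ = 0.5X.
Mole table: n_Q = 1 − X; n_R = 1.5X.
Summing: n_T = 1 + 0.5X.
Kp = p_R^3 / (p_Q^2) with p_i = (n_i/n_T)·P.
At X = 0.159: the mole-fraction product g(X) = Π y_i^ν_i = 0.01777. Since Kp = g(X)·P^{1}, P = (Kp/g)^(1/1) = (0.0536/0.01777)^(1/1) = 3.02 bar.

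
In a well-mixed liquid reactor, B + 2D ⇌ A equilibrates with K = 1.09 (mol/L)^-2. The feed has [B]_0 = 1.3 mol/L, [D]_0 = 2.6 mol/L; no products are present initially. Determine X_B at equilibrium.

Let X = conversion of B; extent ξ = 1.3·X mol/L.
Concentrations: [B] = 1.3 − 1.3X; [D] = 2.6 − 2.6X; [A] = 1.3X.
K = [A] / ([B] [D]^2).
Equating to 1.09 (mol/L)^-2: the physical root is X = 0.573.

X = 0.573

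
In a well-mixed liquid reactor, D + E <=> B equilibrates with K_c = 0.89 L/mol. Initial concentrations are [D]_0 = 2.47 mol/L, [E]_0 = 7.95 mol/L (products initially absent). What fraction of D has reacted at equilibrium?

X = 0.839

Let X = conversion of D; extent ξ = 2.47·X mol/L.
Concentrations: [D] = 2.47 − 2.47X; [E] = 7.95 − 2.47X; [B] = 2.47X.
K_c = [B] / ([D] [E]).
Solving K_c = 0.89 for X ∈ (0,1): X = 0.839.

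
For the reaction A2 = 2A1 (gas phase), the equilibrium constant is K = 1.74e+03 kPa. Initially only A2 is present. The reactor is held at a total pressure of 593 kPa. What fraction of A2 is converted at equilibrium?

Basis: 1 mol A2 initially; let X = conversion of A2. Extent ξ = X.
At extent ξ: n_A2 = 1 − X; n_A1 = 2X.
n_T = Σnᵢ = 1 + X.
y_i = n_i/n_T, p_i = y_i·P. K = p_A1^2 / (p_A2).
This yields a degree-2 equation in X; solving on (0,1), X = 0.651.

X = 0.651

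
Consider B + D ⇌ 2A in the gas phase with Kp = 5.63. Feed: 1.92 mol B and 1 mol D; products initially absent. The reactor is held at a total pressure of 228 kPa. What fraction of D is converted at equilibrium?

X = 0.707

Basis: 1 mol D initially; let X = conversion of D. Extent ξ = X.
Species balance: n_B = 1.92 − X; n_D = 1 − X; n_A = 2X.
n_T stays at 2.92 (no change in mole number).
With p_i = (n_i/n_T)P, Kp = p_A^2 / (p_B p_D).
Equating to 5.63 and solving on 0 < X < 1: X = 0.707.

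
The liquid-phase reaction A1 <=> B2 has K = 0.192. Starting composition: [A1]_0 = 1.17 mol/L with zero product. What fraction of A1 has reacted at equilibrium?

X = 0.161

Let X = conversion of A1; extent ξ = 1.17·X mol/L.
Concentrations: [A1] = 1.17 − 1.17X; [B2] = 1.17X.
K = [B2] / ([A1]).
Setting equal to 0.192 and solving for X on (0,1) gives X = 0.161.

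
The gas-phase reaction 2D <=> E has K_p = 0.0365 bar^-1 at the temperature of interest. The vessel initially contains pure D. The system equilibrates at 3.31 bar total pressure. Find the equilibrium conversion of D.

Take 1 mol D as basis and let X be its fractional conversion, so ξ = 0.5X.
Moles: n_D = 1 − X; n_E = 0.5X.
Summing: n_T = 1 − 0.5X.
With p_i = (n_i/n_T)P, K_p = p_E / (p_D^2).
Substituting and setting equal to 0.0365 bar^-1 gives a polynomial in X; the root in (0,1) is X = 0.179.

X = 0.179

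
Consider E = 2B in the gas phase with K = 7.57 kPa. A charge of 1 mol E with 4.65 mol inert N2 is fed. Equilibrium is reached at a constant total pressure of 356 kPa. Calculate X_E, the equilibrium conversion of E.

X = 0.161

Let X = conversion of E (basis 1 mol E); extent of reaction ξ = X.
At extent ξ: n_E = 1 − X; n_B = 2X; n_I = 4.65 (inert).
Total moles n_T = 5.65 + X.
y_i = n_i/n_T, p_i = y_i·P. K = p_B^2 / (p_E).
Setting this equal to 7.57 kPa and taking the physical root (0 < X < 1) gives X = 0.161.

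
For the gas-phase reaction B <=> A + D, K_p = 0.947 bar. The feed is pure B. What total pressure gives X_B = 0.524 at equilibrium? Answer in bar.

Basis: 1 mol B initially; let X = conversion of B. Extent ξ = X.
Moles: n_B = 1 − X; n_A = X; n_D = X.
n_T = Σnᵢ = 1 + X.
K_p = p_A p_D / (p_B) with p_i = (n_i/n_T)·P.
At X = 0.524: the mole-fraction product g(X) = Π y_i^ν_i = 0.3785. Since K_p = g(X)·P^{1}, P = (K_p/g)^(1/1) = (0.947/0.3785)^(1/1) = 2.5 bar.

P = 2.5 bar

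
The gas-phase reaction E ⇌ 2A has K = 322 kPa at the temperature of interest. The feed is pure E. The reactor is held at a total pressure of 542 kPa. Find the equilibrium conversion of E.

Let X = conversion of E (basis 1 mol E); extent of reaction ξ = X.
Mole table: n_E = 1 − X; n_A = 2X.
n_T = Σnᵢ = 1 + X.
With p_i = (n_i/n_T)P, K = p_A^2 / (p_E).
Equating to 322 kPa and solving on 0 < X < 1: X = 0.360.

X = 0.360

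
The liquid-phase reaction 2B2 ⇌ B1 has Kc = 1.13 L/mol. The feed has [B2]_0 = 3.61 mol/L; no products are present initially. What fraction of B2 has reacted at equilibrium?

Let X = conversion of B2; extent ξ = 3.61X/2 mol/L.
Concentrations: [B2] = 3.61 − 3.61X; [B1] = 1.8X.
Kc = [B1] / ([B2]^2).
Equating to 1.13 L/mol: the physical root is X = 0.706.

X = 0.706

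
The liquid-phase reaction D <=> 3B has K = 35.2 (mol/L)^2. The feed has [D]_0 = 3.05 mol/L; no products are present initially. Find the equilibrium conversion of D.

Let X = conversion of D; extent ξ = 3.05·X mol/L.
Concentrations: [D] = 3.05 − 3.05X; [B] = 9.15X.
K = [B]^3 / ([D]).
This equals 35.2 at X = 0.431 (the root in 0 < X < 1).

X = 0.431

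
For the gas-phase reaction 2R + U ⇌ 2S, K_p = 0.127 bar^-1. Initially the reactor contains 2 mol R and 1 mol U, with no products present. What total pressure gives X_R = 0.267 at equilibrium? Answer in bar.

P = 3.9 bar

Basis: 2 mol R initially; let X = conversion of R. Extent ξ = X.
Moles: n_R = 2 − 2X; n_U = 1 − X; n_S = 2X.
Total moles n_T = 3 − X.
K_p = p_S^2 / (p_R^2 p_U) with p_i = (n_i/n_T)·P.
At X = 0.267: the mole-fraction product g(X) = Π y_i^ν_i = 0.4947. Since K_p = g(X)·P^{-1}, P = (g/K_p)^(1/1) = (0.4947/0.127)^(1/1) = 3.9 bar.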